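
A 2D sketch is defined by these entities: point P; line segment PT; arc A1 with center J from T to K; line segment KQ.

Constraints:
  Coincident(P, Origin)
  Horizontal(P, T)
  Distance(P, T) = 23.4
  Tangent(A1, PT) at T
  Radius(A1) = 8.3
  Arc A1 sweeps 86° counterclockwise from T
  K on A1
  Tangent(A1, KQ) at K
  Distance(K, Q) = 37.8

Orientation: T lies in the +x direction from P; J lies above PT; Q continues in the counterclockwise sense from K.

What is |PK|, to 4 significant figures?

32.61

P is at the origin; P and T share the same y with |PT| = 23.4 and T on the +x side, so T = (23.40, 0.000). The tangent condition forces JT to be normal to PT, so J = T + (0, 8.3) = (23.40, 8.300). On A1, T sits at bearing -90° from J; an 86° counterclockwise sweep puts K at bearing -4°, so K = J + 8.3·(cos -4°, sin -4°) = (31.68, 7.721). Then |PK| = |K − P| = 32.61.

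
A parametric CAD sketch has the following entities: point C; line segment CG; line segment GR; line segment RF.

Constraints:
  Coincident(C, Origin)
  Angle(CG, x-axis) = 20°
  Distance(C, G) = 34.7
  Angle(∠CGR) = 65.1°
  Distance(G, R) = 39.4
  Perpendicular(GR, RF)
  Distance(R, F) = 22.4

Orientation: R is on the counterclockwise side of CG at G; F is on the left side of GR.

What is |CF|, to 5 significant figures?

26.399

C is at the origin; CG runs at 20.0° with length 34.7, so G = 34.7·(cos 20.0°, sin 20.0°) = (32.607, 11.868). ∠CGR = 65.1°, so GR runs at 20.0° + (180° − 65.1°) = 134.90° from the x-axis; with |GR| = 39.4, R = G + 39.4·(cos 134.90°, sin 134.90°) = (4.7960, 39.777). GR ⟂ RF; with |RF| = 22.4 on the left of GR, F = R + 22.4·(-0.70834, -0.70587) = (-11.071, 23.965). Then |CF| = |F − C| = 26.399.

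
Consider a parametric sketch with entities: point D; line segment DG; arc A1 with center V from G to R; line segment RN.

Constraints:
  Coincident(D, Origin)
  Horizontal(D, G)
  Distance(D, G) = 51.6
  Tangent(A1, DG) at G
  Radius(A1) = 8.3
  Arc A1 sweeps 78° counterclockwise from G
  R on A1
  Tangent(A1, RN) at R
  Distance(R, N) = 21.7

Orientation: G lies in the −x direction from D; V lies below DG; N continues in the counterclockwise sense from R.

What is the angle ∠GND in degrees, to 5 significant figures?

42.163°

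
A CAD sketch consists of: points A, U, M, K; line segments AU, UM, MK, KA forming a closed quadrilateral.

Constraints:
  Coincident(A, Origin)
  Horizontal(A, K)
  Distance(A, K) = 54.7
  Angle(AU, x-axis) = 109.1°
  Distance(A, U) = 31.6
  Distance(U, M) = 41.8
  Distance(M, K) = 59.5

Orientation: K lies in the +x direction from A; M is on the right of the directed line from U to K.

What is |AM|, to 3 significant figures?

12.0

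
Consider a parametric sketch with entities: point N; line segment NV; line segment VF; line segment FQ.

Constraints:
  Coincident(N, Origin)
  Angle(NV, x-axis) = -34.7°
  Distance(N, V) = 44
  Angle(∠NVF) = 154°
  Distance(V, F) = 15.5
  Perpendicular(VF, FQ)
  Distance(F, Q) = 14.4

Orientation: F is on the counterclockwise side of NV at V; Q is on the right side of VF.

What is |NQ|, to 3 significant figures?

64.5

N is at the origin; NV runs at -34.7° with length 44.0, so V = 44.0·(cos -34.7°, sin -34.7°) = (36.2, -25.0). ∠NVF = 154.0°, so VF runs at -34.7° + (180° − 154.0°) = -8.70° from the x-axis; with |VF| = 15.5, F = V + 15.5·(cos -8.70°, sin -8.70°) = (51.5, -27.4). VF ⟂ FQ; with |FQ| = 14.4 on the right of VF, Q = F + 14.4·(-0.151, -0.988) = (49.3, -41.6). Then |NQ| = |Q − N| = 64.5.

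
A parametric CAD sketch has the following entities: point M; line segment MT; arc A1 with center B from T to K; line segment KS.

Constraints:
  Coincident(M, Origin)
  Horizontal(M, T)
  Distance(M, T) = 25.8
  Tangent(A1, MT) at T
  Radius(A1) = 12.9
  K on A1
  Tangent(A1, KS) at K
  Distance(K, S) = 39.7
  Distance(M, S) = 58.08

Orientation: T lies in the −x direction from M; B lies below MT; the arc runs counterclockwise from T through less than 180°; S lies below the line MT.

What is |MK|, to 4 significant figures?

41.74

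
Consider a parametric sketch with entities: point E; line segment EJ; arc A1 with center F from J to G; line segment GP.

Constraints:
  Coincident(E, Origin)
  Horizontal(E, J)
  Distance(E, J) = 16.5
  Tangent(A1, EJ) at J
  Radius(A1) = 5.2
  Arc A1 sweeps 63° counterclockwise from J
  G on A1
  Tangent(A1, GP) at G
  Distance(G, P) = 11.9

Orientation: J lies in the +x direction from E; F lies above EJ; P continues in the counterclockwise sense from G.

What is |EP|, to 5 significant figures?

29.746

E is at the origin; EJ is horizontal with |EJ| = 16.5 and J on the +x side, so J = (16.500, 0.0000). Since A1 is tangent to EJ there, FJ ⟂ EJ, so F = J + (0, 5.2) = (16.500, 5.2000). On A1, J sits at bearing -90° from F; a 63° counterclockwise sweep puts G at bearing -27°, so G = F + 5.2·(cos -27°, sin -27°) = (21.133, 2.8392). A1 meets GP tangentially, so FG is at right angles to GP, so GP runs along (−sin -27°, cos -27°); with |GP| = 11.9, P = (26.536, 13.442). Then |EP| = |P − E| = 29.746.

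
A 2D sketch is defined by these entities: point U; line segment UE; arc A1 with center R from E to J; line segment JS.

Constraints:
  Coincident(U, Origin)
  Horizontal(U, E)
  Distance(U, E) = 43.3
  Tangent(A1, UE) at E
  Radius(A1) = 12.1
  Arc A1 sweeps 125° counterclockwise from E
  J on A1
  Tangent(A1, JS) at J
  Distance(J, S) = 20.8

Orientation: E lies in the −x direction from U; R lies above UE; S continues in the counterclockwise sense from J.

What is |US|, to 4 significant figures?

57.93

U is at the origin; U and E share the same y with |UE| = 43.3 and E on the −x side, so E = (-43.30, 0.000). A1 meets UE tangentially, so RE is at right angles to UE, so R = E + (0, 12.1) = (-43.30, 12.10). On A1, E sits at bearing -90° from R; a 125° counterclockwise sweep puts J at bearing 35°, so J = R + 12.1·(cos 35°, sin 35°) = (-33.39, 19.04). The tangent condition forces RJ to be normal to JS, so JS runs along (−sin 35°, cos 35°); with |JS| = 20.8, S = (-45.32, 36.08). Then |US| = |S − U| = 57.93.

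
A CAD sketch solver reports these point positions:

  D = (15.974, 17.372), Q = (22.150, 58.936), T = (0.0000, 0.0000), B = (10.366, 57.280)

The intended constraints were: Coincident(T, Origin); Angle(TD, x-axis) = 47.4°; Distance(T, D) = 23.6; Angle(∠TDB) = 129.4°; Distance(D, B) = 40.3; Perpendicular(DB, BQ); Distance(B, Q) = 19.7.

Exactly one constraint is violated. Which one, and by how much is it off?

Distance(B, Q) = 19.7 — off by 7.80.

T = (0.00, 0.00) ✓; TD at 47.40° ✓; |TD| = 23.60 ✓; ∠TDB = 129.4° ✓; |DB| = 40.30 ✓; ∠(DB, BQ) = 90.00° ✓; |BQ| = 11.90 ✗.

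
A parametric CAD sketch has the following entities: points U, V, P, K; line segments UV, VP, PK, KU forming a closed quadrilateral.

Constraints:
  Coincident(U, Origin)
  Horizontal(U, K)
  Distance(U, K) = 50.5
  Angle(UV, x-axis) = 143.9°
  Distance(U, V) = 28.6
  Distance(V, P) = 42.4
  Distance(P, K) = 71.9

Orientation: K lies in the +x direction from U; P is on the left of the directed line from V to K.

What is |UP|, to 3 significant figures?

51.9

U is at the origin; UK is horizontal with |UK| = 50.5 and K in +x, so K = (50.5, 0). UV runs at 143.9° with |UV| = 28.6, so V = (-23.1, 16.9). P is determined by |VP| = 42.4 and |PK| = 71.9 together: it lies at the intersection of circle(V, 42.4) and circle(K, 71.9). With |VK| = 75.5, the foot of the radical line on VK is 15.4 from V and the perpendicular offset is √(42.4² − 15.4²) = 39.5. Taking the left-of-VK solution: P = (0.745, 51.9).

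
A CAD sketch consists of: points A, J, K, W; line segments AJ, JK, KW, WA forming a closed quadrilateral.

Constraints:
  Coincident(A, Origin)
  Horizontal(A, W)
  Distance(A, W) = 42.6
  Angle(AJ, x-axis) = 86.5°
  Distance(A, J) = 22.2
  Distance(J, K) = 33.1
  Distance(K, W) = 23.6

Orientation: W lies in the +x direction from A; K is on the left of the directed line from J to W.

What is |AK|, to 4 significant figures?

40.96

Checks: |JK| = 33.10 ✓; |KW| = 23.60 ✓.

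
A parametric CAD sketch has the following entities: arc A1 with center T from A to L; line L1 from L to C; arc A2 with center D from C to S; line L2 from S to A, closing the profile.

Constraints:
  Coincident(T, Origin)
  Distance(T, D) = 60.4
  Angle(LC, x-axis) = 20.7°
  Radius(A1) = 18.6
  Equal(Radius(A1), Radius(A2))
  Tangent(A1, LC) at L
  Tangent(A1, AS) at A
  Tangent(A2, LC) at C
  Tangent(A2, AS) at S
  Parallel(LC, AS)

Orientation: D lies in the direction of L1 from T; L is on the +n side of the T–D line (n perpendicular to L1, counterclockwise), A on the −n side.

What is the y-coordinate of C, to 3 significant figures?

38.7

The slot axis is L1's direction at 20.7°, so u = (cos 20.7°, sin 20.7°) = (0.935, 0.353) and n = (−sin 20.7°, cos 20.7°) = (-0.353, 0.935). T is at the origin and D lies 60.4 along u from T, so D = 60.4·u = (56.5, 21.3). Tangency of A1 to both parallel lines with radius 18.6 puts L and A at T ± 18.6·n: L = (-6.57, 17.4), A = (6.57, -17.4). Equal radii place C and S the same way about D: C = D + 18.6·n = (49.9, 38.7), S = D − 18.6·n = (63.1, 3.95). So C.y = 38.7.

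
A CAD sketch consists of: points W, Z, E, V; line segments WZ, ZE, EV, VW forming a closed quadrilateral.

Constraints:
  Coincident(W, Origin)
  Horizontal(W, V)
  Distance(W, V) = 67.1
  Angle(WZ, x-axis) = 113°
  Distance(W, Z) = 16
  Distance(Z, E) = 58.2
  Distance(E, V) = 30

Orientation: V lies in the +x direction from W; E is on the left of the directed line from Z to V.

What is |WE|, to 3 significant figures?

56.9

Checks: |ZE| = 58.20 ✓; |EV| = 30.00 ✓.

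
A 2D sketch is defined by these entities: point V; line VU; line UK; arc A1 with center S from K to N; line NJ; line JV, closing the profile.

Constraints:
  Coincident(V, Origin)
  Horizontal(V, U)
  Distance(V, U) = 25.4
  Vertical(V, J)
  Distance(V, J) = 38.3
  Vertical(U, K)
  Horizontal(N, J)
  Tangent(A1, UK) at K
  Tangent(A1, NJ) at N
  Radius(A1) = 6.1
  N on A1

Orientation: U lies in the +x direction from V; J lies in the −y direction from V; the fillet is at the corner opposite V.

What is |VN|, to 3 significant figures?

42.9

V is at the origin; VU is horizontal with |VU| = 25.4 and U on the +x side, so U = (25.4, 0.00). V and J share the same x with |VJ| = 38.3 and J on the −y side, so J = (0.00, -38.3). The virtual corner opposite V is at (25.4, -38.3). A1 meets UK tangentially, so SK is at right angles to UK and A1 meets NJ tangentially, so SN is at right angles to NJ, with radius 6.1, so the center S sits 6.1 in from both sides at S = (19.3, -32.2). That places the tangent points at K = (25.4, -32.2) on UK and N = (19.3, -38.3) on NJ. Then |VN| = |N − V| = 42.9.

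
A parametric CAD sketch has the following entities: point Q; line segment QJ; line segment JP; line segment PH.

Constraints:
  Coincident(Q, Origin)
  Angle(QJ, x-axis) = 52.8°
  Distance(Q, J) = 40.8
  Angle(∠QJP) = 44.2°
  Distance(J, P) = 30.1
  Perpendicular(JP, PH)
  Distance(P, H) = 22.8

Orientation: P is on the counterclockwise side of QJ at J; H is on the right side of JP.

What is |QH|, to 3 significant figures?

51.3

Q is at the origin; QJ runs at 52.8° with length 40.8, so J = 40.8·(cos 52.8°, sin 52.8°) = (24.7, 32.5). ∠QJP = 44.2°, so JP runs at 52.8° + (180° − 44.2°) = 189° from the x-axis; with |JP| = 30.1, P = J + 30.1·(cos 189°, sin 189°) = (-5.09, 28.0). The perpendicularity gives PH at right angles to JP; with |PH| = 22.8 on the right of JP, H = P + 22.8·(-0.150, 0.989) = (-8.50, 50.5). Then |QH| = |H − Q| = 51.3.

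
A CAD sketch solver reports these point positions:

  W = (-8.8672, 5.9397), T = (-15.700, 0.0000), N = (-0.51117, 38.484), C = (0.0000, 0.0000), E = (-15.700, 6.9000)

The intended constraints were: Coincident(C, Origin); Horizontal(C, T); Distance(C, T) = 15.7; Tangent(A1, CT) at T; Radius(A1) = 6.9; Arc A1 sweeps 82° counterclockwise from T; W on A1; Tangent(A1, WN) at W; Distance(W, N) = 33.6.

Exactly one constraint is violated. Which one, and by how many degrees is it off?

Tangent(A1, WN) at W — off by 6.40°.

C = (0.00, 0.00) ✓; C.y = 0.00, T.y = 0.00 ✓; |CT| = 15.70 ✓; ∠(ET, TC) = 90.00° ✓; |ET| = 6.900 ✓; bearing(E→W) − bearing(E→T) = 82.00° ✓; |EW| = 6.900 ✓; ∠(EW, WN) = 96.40° ✗; |WN| = 33.60 ✓.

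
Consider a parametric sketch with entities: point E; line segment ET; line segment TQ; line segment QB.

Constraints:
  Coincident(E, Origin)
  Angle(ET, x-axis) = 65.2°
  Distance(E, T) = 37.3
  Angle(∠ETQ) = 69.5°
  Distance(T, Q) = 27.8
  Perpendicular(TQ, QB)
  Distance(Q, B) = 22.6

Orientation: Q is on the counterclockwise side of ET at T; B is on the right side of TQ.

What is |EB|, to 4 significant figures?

59.40

E is at the origin; ET runs at 65.2° with length 37.3, so T = 37.3·(cos 65.2°, sin 65.2°) = (15.65, 33.86). ∠ETQ = 69.5°, so TQ runs at 65.2° + (180° − 69.5°) = 175.7° from the x-axis; with |TQ| = 27.8, Q = T + 27.8·(cos 175.7°, sin 175.7°) = (-12.08, 35.94). TQ ⟂ QB; with |QB| = 22.6 on the right of TQ, B = Q + 22.6·(0.07498, 0.9972) = (-10.38, 58.48). Then |EB| = |B − E| = 59.40.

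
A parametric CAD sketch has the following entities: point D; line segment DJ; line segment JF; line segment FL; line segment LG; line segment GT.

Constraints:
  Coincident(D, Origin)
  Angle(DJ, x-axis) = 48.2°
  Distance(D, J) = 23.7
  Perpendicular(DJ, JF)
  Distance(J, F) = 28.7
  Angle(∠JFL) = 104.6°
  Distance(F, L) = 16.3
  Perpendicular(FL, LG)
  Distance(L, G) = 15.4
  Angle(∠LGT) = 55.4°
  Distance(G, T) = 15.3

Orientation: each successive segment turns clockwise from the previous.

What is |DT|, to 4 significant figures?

29.58

FL is perpendicular to LG, so LG runs at 152.8°; with |LG| = 15.4, G = (16.04, -8.920). ∠LGT = 55.4° gives GT at 28.20° from the x-axis; with |GT| = 15.3, T = (29.53, -1.690). Then |DT| = |T − D| = 29.58.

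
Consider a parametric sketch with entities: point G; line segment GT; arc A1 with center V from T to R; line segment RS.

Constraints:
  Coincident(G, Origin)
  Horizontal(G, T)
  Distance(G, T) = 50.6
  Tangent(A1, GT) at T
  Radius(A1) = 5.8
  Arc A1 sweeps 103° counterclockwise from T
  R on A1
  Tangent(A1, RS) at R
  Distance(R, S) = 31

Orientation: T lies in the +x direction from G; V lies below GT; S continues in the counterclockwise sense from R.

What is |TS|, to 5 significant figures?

37.334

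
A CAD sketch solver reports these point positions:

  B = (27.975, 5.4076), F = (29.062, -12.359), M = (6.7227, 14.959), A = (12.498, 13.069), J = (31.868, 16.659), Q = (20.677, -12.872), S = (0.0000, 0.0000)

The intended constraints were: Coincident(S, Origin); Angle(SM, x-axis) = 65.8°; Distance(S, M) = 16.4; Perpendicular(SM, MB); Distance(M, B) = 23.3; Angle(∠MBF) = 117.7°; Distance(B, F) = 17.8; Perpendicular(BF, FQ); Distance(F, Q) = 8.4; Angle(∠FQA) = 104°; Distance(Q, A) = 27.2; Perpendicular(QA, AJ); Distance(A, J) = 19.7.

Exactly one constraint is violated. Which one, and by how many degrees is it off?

Perpendicular(QA, AJ) — off by 7.00°.

S = (0.00, 0.00) ✓; SM at 65.80° ✓; |SM| = 16.40 ✓; ∠(SM, MB) = 90.00° ✓; |MB| = 23.30 ✓; ∠MBF = 117.7° ✓; |BF| = 17.80 ✓; ∠(BF, FQ) = 90.00° ✓; |FQ| = 8.401 ✓; ∠FQA = 104.0° ✓; |QA| = 27.20 ✓; ∠(QA, AJ) = 97.00° ✗; |AJ| = 19.70 ✓.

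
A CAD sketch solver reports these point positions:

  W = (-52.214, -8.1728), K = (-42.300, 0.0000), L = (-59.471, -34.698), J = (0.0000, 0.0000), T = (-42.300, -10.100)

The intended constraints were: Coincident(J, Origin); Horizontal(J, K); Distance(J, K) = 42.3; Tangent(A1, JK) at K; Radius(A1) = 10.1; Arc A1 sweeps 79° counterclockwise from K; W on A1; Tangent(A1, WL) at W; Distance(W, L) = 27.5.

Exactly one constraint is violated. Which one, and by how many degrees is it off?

Tangent(A1, WL) at W — off by 4.30°.

J = (0.00, 0.00) ✓; J.y = 0.00, K.y = 0.00 ✓; |JK| = 42.30 ✓; ∠(TK, KJ) = 90.00° ✓; |TK| = 10.10 ✓; bearing(T→W) − bearing(T→K) = 79.00° ✓; |TW| = 10.10 ✓; ∠(TW, WL) = 94.30° ✗; |WL| = 27.50 ✓.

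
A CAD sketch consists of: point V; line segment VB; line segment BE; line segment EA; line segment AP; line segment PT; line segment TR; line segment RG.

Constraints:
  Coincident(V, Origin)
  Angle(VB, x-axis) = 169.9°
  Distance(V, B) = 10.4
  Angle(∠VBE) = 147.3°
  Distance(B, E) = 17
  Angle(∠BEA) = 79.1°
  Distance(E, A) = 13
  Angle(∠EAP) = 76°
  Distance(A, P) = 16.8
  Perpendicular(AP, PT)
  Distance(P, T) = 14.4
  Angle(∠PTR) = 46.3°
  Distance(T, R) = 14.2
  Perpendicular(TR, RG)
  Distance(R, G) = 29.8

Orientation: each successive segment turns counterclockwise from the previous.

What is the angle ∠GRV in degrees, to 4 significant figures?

22.09°

V is at the origin; VB runs at 169.9° with length 10.4, so B = (-10.24, 1.824). ∠VBE = 147.3° gives BE at -157.4° from the x-axis; with |BE| = 17.0, E = (-25.93, -4.709). ∠BEA = 79.1° gives EA at -56.50° from the x-axis; with |EA| = 13.0, A = (-18.76, -15.55). ∠EAP = 76.0° gives AP at 47.50° from the x-axis; with |AP| = 16.8, P = (-7.408, -3.163). AP is perpendicular to PT, so PT runs at 137.5°; with |PT| = 14.4, T = (-18.03, 6.565). ∠PTR = 46.3° gives TR at -88.80° from the x-axis; with |TR| = 14.2, R = (-17.73, -7.632). TR ⟂ RG, so RG runs at 1.200°; with |RG| = 29.8, G = (12.07, -7.008). Then cos ∠GRV = RG·RV / (|RG||RV|), giving 22.09°.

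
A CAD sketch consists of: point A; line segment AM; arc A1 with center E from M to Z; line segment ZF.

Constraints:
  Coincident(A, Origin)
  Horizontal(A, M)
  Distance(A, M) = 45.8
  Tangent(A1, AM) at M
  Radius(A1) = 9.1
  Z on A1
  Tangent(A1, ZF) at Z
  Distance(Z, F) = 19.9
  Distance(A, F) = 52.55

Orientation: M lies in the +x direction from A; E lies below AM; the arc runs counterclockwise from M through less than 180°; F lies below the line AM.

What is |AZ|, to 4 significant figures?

38.85

A is at the origin; A and M share the same y with |AM| = 45.8 and M on the +x side, so M = (45.80, 0.000). The tangent condition forces EM to be normal to AM, so E = M + (0, -9.1) = (45.80, -9.100). Since EZ ⟂ ZF (tangency), |EF| = √(9.1² + 19.9²) = 21.88 regardless of where Z sits on A1. So F lies on both circle(A, 52.55) and circle(E, 21.88); the below-AM intersection is F = (42.61, -30.75). Z is the foot of the tangent from F: Z = (37.06, -11.64).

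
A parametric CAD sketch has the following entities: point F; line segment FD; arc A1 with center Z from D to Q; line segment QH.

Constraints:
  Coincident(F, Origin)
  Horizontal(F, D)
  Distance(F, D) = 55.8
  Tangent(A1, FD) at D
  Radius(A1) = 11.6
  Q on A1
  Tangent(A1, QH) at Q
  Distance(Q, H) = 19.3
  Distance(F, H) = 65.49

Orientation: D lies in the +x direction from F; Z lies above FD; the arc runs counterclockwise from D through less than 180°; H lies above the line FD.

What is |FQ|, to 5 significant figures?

68.065

Checks: F.y = 0.00, D.y = 0.00 ✓; |ZQ| = 11.60 ✓; ∠(ZQ, QH) = 90.00° ✓; |QH| = 19.30 ✓; |FH| = 65.49 ✓.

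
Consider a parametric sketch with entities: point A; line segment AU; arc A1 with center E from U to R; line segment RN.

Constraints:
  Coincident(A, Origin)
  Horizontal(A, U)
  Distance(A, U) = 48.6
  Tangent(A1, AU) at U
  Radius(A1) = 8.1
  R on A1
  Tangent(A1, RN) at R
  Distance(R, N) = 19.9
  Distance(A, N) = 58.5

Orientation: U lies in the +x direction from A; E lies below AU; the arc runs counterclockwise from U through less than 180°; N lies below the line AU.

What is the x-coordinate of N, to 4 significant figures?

50.52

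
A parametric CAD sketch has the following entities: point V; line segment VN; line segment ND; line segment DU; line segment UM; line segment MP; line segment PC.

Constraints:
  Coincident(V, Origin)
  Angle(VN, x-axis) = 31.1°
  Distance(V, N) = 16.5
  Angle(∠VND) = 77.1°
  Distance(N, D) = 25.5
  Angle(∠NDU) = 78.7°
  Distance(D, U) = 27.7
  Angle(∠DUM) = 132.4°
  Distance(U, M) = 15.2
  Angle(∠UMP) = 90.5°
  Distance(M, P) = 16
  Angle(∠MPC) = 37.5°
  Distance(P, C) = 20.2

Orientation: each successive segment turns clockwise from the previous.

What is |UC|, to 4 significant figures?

2.904

∠UMP = 90.5° gives MP at 49.80° from the x-axis; with |MP| = 16.0, P = (-6.603, 3.103). ∠MPC = 37.5° gives PC at -92.70° from the x-axis; with |PC| = 20.2, C = (-7.554, -17.07). Then |UC| = |C − U| = 2.904.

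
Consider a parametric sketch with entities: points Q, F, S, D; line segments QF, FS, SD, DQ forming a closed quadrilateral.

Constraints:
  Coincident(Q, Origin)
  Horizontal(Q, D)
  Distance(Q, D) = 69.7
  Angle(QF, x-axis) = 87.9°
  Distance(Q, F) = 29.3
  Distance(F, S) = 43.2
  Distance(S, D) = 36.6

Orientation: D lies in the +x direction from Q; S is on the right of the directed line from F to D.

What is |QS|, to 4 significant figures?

33.10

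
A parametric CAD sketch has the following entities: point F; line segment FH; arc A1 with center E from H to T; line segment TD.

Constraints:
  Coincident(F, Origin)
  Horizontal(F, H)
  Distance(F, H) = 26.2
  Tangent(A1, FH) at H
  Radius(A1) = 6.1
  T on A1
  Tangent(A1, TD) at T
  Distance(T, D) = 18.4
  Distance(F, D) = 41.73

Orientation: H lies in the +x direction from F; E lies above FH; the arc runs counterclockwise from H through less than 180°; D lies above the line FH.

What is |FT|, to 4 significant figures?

32.71

Checks: |FH| = 26.20 ✓; ∠(EH, HF) = 90.00° ✓; |ET| = 6.100 ✓; ∠(ET, TD) = 90.00° ✓; |TD| = 18.40 ✓; |FD| = 41.73 ✓.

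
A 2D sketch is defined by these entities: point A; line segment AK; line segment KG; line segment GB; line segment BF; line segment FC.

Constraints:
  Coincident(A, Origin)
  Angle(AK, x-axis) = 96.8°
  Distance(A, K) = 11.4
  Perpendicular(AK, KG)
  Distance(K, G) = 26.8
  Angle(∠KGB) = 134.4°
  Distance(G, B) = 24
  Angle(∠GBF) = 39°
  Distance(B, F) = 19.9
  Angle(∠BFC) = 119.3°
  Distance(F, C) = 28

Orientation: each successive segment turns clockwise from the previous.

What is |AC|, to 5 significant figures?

25.883

∠GBF = 39.0° gives BF at -179.80° from the x-axis; with |BF| = 19.9, F = (24.066, -0.61492). ∠BFC = 119.3° gives FC at 119.50° from the x-axis; with |FC| = 28.0, C = (10.278, 23.755). Then |AC| = |C − A| = 25.883.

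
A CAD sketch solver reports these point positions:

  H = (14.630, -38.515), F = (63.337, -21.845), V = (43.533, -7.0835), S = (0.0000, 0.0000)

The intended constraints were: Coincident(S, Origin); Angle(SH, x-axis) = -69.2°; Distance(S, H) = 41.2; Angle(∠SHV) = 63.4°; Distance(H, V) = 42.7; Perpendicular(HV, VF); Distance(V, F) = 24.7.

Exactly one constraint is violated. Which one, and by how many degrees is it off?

Perpendicular(HV, VF) — off by 5.90°.

S = (0.00, 0.00) ✓; SH at -69.20° ✓; |SH| = 41.20 ✓; ∠SHV = 63.40° ✓; |HV| = 42.70 ✓; ∠(HV, VF) = 84.10° ✗; |VF| = 24.70 ✓.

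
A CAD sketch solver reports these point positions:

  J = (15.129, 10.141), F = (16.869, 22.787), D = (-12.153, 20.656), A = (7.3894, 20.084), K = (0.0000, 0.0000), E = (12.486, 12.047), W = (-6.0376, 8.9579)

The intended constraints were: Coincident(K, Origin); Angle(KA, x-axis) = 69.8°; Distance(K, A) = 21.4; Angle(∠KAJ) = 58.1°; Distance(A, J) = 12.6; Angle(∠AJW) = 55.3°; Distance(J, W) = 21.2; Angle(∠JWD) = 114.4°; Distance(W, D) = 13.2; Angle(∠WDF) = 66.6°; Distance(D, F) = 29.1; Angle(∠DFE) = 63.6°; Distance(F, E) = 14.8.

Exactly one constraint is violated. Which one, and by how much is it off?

Distance(F, E) = 14.8 — off by 3.20.

K = (0.00, 0.00) ✓; KA at 69.80° ✓; |KA| = 21.40 ✓; ∠KAJ = 58.10° ✓; |AJ| = 12.60 ✓; ∠AJW = 55.30° ✓; |JW| = 21.20 ✓; ∠JWD = 114.4° ✓; |WD| = 13.20 ✓; ∠WDF = 66.60° ✓; |DF| = 29.10 ✓; ∠DFE = 63.60° ✓; |FE| = 11.60 ✗.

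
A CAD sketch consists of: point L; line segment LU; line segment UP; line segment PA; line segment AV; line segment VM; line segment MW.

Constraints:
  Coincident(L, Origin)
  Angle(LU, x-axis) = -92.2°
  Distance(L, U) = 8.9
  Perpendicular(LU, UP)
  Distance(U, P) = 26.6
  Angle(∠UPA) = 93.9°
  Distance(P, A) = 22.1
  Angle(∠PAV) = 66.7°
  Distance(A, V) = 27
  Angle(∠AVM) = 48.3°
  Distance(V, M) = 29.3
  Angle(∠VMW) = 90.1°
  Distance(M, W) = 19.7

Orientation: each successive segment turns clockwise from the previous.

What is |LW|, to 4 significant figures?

38.53

L is at the origin; LU runs at -92.2° with length 8.9, so U = (-0.3417, -8.893). LU ⟂ UP, so UP runs at 177.8°; with |UP| = 26.6, P = (-26.92, -7.872). ∠UPA = 93.9° gives PA at 91.70° from the x-axis; with |PA| = 22.1, A = (-27.58, 14.22). ∠PAV = 66.7° gives AV at -21.60° from the x-axis; with |AV| = 27.0, V = (-2.474, 4.279). ∠AVM = 48.3° gives VM at -153.3° from the x-axis; with |VM| = 29.3, M = (-28.65, -8.886). ∠VMW = 90.1° gives MW at 116.8° from the x-axis; with |MW| = 19.7, W = (-37.53, 8.697). Then |LW| = |W − L| = 38.53.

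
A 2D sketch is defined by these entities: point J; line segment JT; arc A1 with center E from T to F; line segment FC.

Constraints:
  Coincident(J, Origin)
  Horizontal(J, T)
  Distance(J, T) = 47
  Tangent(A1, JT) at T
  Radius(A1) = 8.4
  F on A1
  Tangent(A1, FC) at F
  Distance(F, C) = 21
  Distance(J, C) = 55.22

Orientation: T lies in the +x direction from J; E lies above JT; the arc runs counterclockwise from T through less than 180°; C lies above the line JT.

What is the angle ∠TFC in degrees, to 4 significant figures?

122.5°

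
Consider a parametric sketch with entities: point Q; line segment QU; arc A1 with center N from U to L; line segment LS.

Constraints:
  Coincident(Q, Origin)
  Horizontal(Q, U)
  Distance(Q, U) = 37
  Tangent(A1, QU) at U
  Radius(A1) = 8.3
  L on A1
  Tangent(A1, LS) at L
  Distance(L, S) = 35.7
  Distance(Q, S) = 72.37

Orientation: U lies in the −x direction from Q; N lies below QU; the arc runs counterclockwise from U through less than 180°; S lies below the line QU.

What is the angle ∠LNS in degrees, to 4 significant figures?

76.91°

Checks: |NL| = 8.300 ✓; ∠(NL, LS) = 90.00° ✓; |LS| = 35.70 ✓; |QS| = 72.37 ✓.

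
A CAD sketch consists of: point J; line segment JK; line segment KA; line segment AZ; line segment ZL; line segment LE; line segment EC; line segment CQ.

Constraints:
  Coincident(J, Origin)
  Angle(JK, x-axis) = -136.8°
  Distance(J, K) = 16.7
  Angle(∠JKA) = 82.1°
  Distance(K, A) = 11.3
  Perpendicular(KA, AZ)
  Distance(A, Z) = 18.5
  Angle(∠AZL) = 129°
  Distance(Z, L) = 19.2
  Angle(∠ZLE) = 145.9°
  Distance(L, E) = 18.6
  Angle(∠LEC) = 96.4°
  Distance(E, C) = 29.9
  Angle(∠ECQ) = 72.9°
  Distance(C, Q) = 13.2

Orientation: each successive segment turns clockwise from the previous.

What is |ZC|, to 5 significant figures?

42.312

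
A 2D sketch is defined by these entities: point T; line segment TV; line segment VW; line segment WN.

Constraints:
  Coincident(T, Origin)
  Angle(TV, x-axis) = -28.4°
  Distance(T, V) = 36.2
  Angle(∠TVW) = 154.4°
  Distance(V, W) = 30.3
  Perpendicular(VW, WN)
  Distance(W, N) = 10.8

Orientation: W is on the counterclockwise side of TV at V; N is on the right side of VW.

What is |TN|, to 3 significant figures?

68.3

∠TVW = 154.4°, so VW runs at -28.4° + (180° − 154.4°) = -2.80° from the x-axis; with |VW| = 30.3, W = V + 30.3·(cos -2.80°, sin -2.80°) = (62.1, -18.7). The perpendicularity gives WN at right angles to VW; with |WN| = 10.8 on the right of VW, N = W + 10.8·(-0.0488, -0.999) = (61.6, -29.5). Then |TN| = |N − T| = 68.3.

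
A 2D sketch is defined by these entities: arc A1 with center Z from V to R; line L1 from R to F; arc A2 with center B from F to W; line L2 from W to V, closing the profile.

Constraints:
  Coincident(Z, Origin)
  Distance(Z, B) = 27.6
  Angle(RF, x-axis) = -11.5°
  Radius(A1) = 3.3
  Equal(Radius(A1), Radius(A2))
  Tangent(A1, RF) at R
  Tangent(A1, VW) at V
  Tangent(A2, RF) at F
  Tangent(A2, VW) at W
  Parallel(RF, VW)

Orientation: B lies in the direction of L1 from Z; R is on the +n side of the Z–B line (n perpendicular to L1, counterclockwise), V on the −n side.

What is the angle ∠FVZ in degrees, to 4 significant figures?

76.55°

The slot axis is L1's direction at -11.5°, so u = (cos -11.5°, sin -11.5°) = (0.9799, -0.1994) and n = (−sin -11.5°, cos -11.5°) = (0.1994, 0.9799). Z is at the origin and B lies 27.6 along u from Z, so B = 27.6·u = (27.05, -5.503). Tangency of A1 to both parallel lines with radius 3.3 puts R and V at Z ± 3.3·n: R = (0.6579, 3.234), V = (-0.6579, -3.234). Equal radii place F and W the same way about B: F = B + 3.3·n = (27.70, -2.269), W = B − 3.3·n = (26.39, -8.736). Then cos ∠FVZ = VF·VZ / (|VF||VZ|), giving 76.55°.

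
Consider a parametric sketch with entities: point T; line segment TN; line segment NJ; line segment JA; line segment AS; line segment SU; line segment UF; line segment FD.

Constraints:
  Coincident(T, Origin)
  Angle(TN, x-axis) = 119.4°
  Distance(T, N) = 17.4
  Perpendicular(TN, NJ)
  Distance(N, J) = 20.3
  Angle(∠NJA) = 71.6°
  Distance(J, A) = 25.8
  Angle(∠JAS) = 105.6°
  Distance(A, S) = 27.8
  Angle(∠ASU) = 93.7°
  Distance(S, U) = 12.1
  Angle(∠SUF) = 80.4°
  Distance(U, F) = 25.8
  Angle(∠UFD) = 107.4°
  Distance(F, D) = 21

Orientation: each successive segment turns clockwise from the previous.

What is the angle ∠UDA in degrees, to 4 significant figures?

45.62°

T is at the origin; TN runs at 119.4° with length 17.4, so N = (-8.542, 15.16). TN ⟂ NJ, so NJ runs at 29.40°; with |NJ| = 20.3, J = (9.144, 25.12). ∠NJA = 71.6° gives JA at -79.00° from the x-axis; with |JA| = 25.8, A = (14.07, -0.2015). ∠JAS = 105.6° gives AS at -153.4° from the x-axis; with |AS| = 27.8, S = (-10.79, -12.65). ∠ASU = 93.7° gives SU at 120.3° from the x-axis; with |SU| = 12.1, U = (-16.90, -2.202). ∠SUF = 80.4° gives UF at 20.70° from the x-axis; with |UF| = 25.8, F = (7.239, 6.918). ∠UFD = 107.4° gives FD at -51.90° from the x-axis; with |FD| = 21.0, D = (20.20, -9.608). Then cos ∠UDA = DU·DA / (|DU||DA|), giving 45.62°.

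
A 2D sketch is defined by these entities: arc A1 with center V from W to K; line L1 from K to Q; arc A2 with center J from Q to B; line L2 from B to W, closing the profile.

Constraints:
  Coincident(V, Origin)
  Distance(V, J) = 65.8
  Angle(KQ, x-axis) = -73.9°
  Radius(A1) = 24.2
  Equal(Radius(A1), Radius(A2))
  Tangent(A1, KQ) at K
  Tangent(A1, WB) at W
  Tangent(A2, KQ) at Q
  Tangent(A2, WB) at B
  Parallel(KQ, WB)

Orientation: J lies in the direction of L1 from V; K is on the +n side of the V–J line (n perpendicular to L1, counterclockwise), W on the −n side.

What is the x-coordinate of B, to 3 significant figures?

-5.00

The slot axis is L1's direction at -73.9°, so u = (cos -73.9°, sin -73.9°) = (0.277, -0.961) and n = (−sin -73.9°, cos -73.9°) = (0.961, 0.277). V is at the origin and J lies 65.8 along u from V, so J = 65.8·u = (18.2, -63.2). Tangency of A1 to both parallel lines with radius 24.2 puts K and W at V ± 24.2·n: K = (23.3, 6.71), W = (-23.3, -6.71). Equal radii place Q and B the same way about J: Q = J + 24.2·n = (41.5, -56.5), B = J − 24.2·n = (-5.00, -69.9). So B.x = -5.00.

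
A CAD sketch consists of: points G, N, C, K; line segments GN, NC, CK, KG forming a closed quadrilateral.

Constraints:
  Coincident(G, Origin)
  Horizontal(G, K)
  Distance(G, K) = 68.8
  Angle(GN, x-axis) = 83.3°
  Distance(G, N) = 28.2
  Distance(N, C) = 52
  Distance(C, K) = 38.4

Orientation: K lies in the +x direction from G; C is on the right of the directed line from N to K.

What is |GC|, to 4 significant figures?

36.27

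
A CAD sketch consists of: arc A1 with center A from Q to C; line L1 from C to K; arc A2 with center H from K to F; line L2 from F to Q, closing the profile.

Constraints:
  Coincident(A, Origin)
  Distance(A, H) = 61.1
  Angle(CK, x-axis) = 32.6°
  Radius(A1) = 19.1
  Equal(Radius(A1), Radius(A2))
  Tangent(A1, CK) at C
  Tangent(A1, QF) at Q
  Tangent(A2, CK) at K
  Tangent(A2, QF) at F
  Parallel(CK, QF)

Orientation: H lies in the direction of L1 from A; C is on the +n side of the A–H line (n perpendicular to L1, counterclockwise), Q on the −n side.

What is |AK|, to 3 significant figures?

64.0

Tangency of A1 to both parallel lines with radius 19.1 puts C and Q at A ± 19.1·n: C = (-10.3, 16.1), Q = (10.3, -16.1). Equal radii place K and F the same way about H: K = H + 19.1·n = (41.2, 49.0), F = H − 19.1·n = (61.8, 16.8). Then |AK| = |K − A| = 64.0.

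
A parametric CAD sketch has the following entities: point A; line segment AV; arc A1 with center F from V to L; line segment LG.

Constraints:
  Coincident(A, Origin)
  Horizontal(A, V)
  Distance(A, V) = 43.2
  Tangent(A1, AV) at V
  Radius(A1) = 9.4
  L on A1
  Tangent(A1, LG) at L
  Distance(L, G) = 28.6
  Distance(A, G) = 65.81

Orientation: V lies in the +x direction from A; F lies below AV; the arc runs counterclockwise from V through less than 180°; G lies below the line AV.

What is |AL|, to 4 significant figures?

39.09

Checks: |FL| = 9.400 ✓; ∠(FL, LG) = 90.00° ✓; |LG| = 28.60 ✓; |AG| = 65.81 ✓.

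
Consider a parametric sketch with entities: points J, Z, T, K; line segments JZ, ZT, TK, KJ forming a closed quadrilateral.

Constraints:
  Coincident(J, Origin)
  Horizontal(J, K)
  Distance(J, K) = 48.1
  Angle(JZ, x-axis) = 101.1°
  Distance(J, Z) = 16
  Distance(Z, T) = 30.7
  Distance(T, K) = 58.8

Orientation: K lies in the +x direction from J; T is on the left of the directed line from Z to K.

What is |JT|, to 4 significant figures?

44.84

Checks: |ZT| = 30.70 ✓; |TK| = 58.80 ✓.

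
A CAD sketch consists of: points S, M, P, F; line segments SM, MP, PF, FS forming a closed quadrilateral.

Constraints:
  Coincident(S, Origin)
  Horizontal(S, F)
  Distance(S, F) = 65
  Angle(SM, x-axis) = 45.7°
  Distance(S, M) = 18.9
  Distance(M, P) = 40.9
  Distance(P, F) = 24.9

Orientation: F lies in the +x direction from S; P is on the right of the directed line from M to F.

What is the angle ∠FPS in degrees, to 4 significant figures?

130.6°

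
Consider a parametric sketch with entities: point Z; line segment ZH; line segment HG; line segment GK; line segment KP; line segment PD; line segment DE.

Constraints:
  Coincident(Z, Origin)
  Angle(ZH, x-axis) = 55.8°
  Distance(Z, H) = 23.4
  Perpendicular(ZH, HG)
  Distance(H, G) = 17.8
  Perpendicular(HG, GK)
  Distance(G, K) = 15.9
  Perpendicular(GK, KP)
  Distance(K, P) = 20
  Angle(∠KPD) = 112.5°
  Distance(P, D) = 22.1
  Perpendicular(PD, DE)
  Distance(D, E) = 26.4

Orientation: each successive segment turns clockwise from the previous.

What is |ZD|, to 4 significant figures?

29.88

Z is at the origin; ZH runs at 55.8° with length 23.4, so H = (13.15, 19.35). ZH ⟂ HG, so HG runs at -34.20°; with |HG| = 17.8, G = (27.87, 9.349). HG ⟂ GK, so GK runs at -124.2°; with |GK| = 15.9, K = (18.94, -3.802). GK ⟂ KP, so KP runs at 145.8°; with |KP| = 20.0, P = (2.396, 7.440). ∠KPD = 112.5° gives PD at 78.30° from the x-axis; with |PD| = 22.1, D = (6.878, 29.08). Then |ZD| = |D − Z| = 29.88.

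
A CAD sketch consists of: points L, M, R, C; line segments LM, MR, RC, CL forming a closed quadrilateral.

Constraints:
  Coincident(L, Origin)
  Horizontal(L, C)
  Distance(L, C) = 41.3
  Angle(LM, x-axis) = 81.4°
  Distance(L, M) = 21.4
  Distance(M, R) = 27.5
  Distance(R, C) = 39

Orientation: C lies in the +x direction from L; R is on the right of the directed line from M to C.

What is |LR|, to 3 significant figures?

6.94

Checks: |MR| = 27.50 ✓; |RC| = 39.00 ✓.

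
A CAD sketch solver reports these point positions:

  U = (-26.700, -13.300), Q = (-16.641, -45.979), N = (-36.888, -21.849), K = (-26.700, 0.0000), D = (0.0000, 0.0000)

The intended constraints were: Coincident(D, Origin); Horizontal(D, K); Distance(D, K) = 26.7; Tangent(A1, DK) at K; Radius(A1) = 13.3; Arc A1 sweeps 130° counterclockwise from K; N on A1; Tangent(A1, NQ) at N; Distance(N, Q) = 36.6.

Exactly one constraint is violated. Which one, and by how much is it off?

Distance(N, Q) = 36.6 — off by 5.10.

D = (0.00, 0.00) ✓; D.y = 0.00, K.y = 0.00 ✓; |DK| = 26.70 ✓; ∠(UK, KD) = 90.00° ✓; |UK| = 13.30 ✓; bearing(U→N) − bearing(U→K) = 130.0° ✓; |UN| = 13.30 ✓; ∠(UN, NQ) = 90.00° ✓; |NQ| = 31.50 ✗.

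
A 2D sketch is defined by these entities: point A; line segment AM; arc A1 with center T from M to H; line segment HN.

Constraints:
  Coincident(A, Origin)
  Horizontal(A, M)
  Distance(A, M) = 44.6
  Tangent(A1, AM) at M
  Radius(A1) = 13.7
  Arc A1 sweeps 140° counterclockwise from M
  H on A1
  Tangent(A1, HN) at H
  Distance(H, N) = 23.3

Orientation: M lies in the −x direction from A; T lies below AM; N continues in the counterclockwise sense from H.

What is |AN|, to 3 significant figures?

52.9

A is at the origin; A and M share the same y with |AM| = 44.6 and M on the −x side, so M = (-44.6, 0.00). Since A1 is tangent to AM there, TM ⟂ AM, so T = M + (0, -13.7) = (-44.6, -13.7). On A1, M sits at bearing 90° from T; a 140° counterclockwise sweep puts H at bearing 230°, so H = T + 13.7·(cos 230°, sin 230°) = (-53.4, -24.2). The tangent condition forces TH to be normal to HN, so HN runs along (−sin 230°, cos 230°); with |HN| = 23.3, N = (-35.6, -39.2). Then |AN| = |N − A| = 52.9.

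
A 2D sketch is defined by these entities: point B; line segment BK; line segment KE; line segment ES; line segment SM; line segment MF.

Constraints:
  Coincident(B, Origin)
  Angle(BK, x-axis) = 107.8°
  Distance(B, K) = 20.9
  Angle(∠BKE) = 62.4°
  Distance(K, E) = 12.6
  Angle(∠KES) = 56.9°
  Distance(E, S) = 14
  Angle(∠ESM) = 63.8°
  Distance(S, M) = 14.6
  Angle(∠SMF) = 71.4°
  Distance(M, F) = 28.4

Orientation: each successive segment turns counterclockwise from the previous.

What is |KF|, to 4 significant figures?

26.16

∠ESM = 63.8° gives SM at 104.7° from the x-axis; with |SM| = 14.6, M = (-5.222, 22.26). ∠SMF = 71.4° gives MF at -146.7° from the x-axis; with |MF| = 28.4, F = (-28.96, 6.667). Then |KF| = |F − K| = 26.16.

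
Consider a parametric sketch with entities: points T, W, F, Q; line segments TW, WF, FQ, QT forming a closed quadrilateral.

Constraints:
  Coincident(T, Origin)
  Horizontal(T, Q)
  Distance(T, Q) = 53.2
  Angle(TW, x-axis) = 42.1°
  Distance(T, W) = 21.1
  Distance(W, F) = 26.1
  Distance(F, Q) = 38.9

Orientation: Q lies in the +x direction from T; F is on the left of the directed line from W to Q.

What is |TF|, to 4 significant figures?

47.15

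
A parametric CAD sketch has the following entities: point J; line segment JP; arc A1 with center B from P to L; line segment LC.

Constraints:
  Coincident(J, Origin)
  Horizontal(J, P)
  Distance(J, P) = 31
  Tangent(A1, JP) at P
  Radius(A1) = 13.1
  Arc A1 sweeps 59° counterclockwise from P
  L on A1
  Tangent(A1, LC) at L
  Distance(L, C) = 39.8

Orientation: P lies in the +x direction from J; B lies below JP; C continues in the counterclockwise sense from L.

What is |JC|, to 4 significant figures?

40.47

On A1, P sits at bearing 90° from B; a 59° counterclockwise sweep puts L at bearing 149°, so L = B + 13.1·(cos 149°, sin 149°) = (19.77, -6.353). A1 meets LC tangentially, so BL is at right angles to LC, so LC runs along (−sin 149°, cos 149°); with |LC| = 39.8, C = (-0.7274, -40.47). Then |JC| = |C − J| = 40.47.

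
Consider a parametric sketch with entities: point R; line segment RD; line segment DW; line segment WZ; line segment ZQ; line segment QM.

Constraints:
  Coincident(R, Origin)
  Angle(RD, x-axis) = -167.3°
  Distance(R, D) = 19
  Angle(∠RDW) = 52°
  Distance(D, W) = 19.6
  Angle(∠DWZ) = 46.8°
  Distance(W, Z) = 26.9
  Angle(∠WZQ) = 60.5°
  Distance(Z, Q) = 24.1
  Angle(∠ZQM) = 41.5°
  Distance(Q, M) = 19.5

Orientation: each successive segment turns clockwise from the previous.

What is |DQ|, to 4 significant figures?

6.880

R is at the origin; RD runs at -167.3° with length 19.0, so D = (-18.54, -4.177). ∠RDW = 52.0° gives DW at 64.70° from the x-axis; with |DW| = 19.6, W = (-10.16, 13.54). ∠DWZ = 46.8° gives WZ at -68.50° from the x-axis; with |WZ| = 26.9, Z = (-0.3001, -11.49). ∠WZQ = 60.5° gives ZQ at 172.0° from the x-axis; with |ZQ| = 24.1, Q = (-24.17, -8.131). Then |DQ| = |Q − D| = 6.880.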